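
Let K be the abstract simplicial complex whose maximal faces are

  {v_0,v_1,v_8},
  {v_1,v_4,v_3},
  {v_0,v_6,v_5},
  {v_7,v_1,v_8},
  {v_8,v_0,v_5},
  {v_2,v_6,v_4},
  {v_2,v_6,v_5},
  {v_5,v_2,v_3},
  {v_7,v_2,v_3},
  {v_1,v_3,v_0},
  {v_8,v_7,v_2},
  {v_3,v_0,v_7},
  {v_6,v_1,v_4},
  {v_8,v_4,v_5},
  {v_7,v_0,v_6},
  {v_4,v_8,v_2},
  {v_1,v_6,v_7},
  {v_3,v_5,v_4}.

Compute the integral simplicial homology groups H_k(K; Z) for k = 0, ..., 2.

Order the vertices as v_0 < v_1 < v_2 < v_3 < v_4 < v_5 < v_6 < v_7 < v_8. Listing each simplex with vertices in this order, K has dimension 2 with simplices:

  0-simplices (9): [v_0], [v_1], [v_2], [v_3], [v_4], [v_5], [v_6], [v_7], [v_8]
  1-simplices (27): (27 of them)
  2-simplices (18): (18 of them)

so the chain groups are C_0 ≅ Z^9, C_1 ≅ Z^27, C_2 ≅ Z^18.

The boundary map ∂_1: C_1 → C_0 is given by ∂[p,q] = [q] − [p]. For instance
  ∂[v_0,v_6] = [v_6] − [v_0].
The 9×27 boundary matrix has rank 8 and Smith normal form diag(1,1,1,1,1,1,1,1).

The boundary map ∂_2: C_2 → C_1 sends each 2-simplex [p,q,r] to [q,r] − [p,r] + [p,q]. For instance
  ∂[v_2,v_3,v_7] = [v_3,v_7] − [v_2,v_7] + [v_2,v_3],
  ∂[v_1,v_7,v_8] = [v_7,v_8] − [v_1,v_8] + [v_1,v_7].
This gives a 27×18 integer matrix of rank 18; reducing to Smith normal form yields diagonal entries (1,1,1,1,1,1,1,1,1,1,1,1,1,1,1,1,1,2).

Reading off H_k = ker ∂_k / im ∂_{k+1}:

  H_0: rank C_0 − rank ∂_1 = 9 − 8 = 1, and the invariant factors of ∂_1 are all 1, so H_0 = Z.
  H_1: rank ker ∂_1 − rank ∂_2 = (27 − 8) − 18 = 1, and ∂_2 has invariant factor 2 > 1, so H_1 = Z ⊕ Z/2Z.
  H_2: rank ker ∂_2 − rank ∂_3 = (18 − 18) − 0 = 0, and there is no ∂_3, so H_2 = 0.

As a check, the Euler characteristic is 9 − 27 + 18 = 0, which agrees with 1 − 1 + 0 = 0.
(K is a triangulation of the Klein bottle.)

H_0 ≅ Z,  H_1 ≅ Z ⊕ Z/2Z,  H_2 = 0.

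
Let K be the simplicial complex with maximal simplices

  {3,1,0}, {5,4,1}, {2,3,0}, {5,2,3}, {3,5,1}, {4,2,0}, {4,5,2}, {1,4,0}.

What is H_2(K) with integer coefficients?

Order the vertices as 0 < 1 < 2 < 3 < 4 < 5. Listing each simplex with vertices in this order, K has dimension 2 with simplices:

  0-simplices (6): [0], [1], [2], [3], [4], [5]
  1-simplices (12): [0,1], [0,2], [0,3], [0,4], [1,3], [1,4], [1,5], [2,3], [2,4], [2,5], [3,5], [4,5]
  2-simplices (8): [0,1,3], [0,1,4], [0,2,3], [0,2,4], [1,3,5], [1,4,5], [2,3,5], [2,4,5]

Hence C_0 ≅ Z^6, C_1 ≅ Z^12, C_2 ≅ Z^8.

∂_1: C_1 → C_0 maps an edge to its endpoints' difference, ∂[p,q] = q − p. For instance
  ∂[2,3] = [3] − [2].
The 6×12 boundary matrix has rank 5 and Smith normal form diag(1,1,1,1,1).

∂_2: C_2 → C_1 sends each 2-simplex [p,q,r] to [q,r] − [p,r] + [p,q]. For instance
  ∂[0,1,4] = [1,4] − [0,4] + [0,1],
  ∂[0,2,4] = [2,4] − [0,4] + [0,2].
As a 12×8 matrix over Z this has rank 7, with invariant factors (1,1,1,1,1,1,1).

Reading off H_k = ker ∂_k / im ∂_{k+1}:

  H_2: rank ker ∂_2 − rank ∂_3 = (8 − 7) − 0 = 1, and there is no ∂_3, so H_2 ≅ Z.

H_2 ≅ Z.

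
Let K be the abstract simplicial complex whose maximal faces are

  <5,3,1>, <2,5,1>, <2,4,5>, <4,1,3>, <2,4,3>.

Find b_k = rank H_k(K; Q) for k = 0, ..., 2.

Take the total order 1 < 2 < 3 < 4 < 5 on the vertex set. Then K (dimension 2) consists of the simplices:

  0-simplices (5): [1], [2], [3], [4], [5]
  1-simplices (10): [1,2], [1,3], [1,4], [1,5], [2,3], [2,4], [2,5], [3,4], [3,5], [4,5]
  2-simplices (5): [1,2,5], [1,3,4], [1,3,5], [2,3,4], [2,4,5]

giving chain groups C_0 ≅ Z^5, C_1 ≅ Z^10, C_2 ≅ Z^5.

The boundary map ∂_1: C_1 → C_0 sends each edge [p,q] (with p < q) to q − p. For instance
  ∂[2,3] = [3] − [2].
This gives a 5×10 integer matrix of rank 4; reducing to Smith normal form yields diagonal entries (1,1,1,1).

Boundary ∂_2: C_2 → C_1 sends each 2-simplex [p,q,r] to [q,r] − [p,r] + [p,q]. For instance
  ∂[1,2,5] = [2,5] − [1,5] + [1,2],
  ∂[1,3,5] = [3,5] − [1,5] + [1,3].
This gives a 10×5 integer matrix of rank 5; reducing to Smith normal form yields diagonal entries (1,1,1,1,1).

From H_k ≅ ker(∂_k) / im(∂_{k+1}) we obtain:

  H_0: rank C_0 − rank ∂_1 = 5 − 4 = 1, and the invariant factors of ∂_1 are all 1, so H_0 = Z.
  H_1: rank ker ∂_1 − rank ∂_2 = (10 − 4) − 5 = 1, and the invariant factors of ∂_2 are all 1, so H_1 = Z.
  H_2: rank ker ∂_2 − rank ∂_3 = (5 − 5) − 0 = 0, and there is no ∂_3, so H_2 = 0.

As a check, the Euler characteristic is 5 − 10 + 5 = 0, which agrees with 1 − 1 + 0 = 0.

Hence the Betti numbers are b_0 = 1, b_1 = 1, b_2 = 0.

b_0 = 1, b_1 = 1, b_2 = 0.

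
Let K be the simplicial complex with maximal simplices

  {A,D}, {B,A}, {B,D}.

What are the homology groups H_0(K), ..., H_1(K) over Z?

H_0 = Z,  H_1 = Z.

Order the vertices as A < B < D. Listing each simplex with vertices in this order, K has dimension 1 with simplices:

  0-simplices (3): A, B, D
  1-simplices (3): AB, AD, BD

Hence C_0 ≅ Z^3, C_1 ≅ Z^3.

The boundary map ∂_1: C_1 → C_0 is given by ∂[p,q] = [q] − [p].
This gives a 3×3 integer matrix of rank 2; reducing to Smith normal form yields diagonal entries (1,1).

Computing H_k = (kernel of ∂_k) / (image of ∂_{k+1}):

  H_0: rank C_0 − rank ∂_1 = 3 − 2 = 1, and the invariant factors of ∂_1 are all 1, so H_0 ≅ Z.
  H_1: rank ker ∂_1 − rank ∂_2 = (3 − 2) − 0 = 1, and there is no ∂_2, so H_1 ≅ Z.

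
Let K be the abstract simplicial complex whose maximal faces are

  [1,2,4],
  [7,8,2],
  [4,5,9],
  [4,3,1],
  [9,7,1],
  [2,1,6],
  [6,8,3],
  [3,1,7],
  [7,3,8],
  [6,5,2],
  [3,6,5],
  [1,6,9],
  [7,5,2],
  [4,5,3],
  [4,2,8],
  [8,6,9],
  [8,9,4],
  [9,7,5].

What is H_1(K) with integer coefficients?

H_1 = Z^2.

We work with the vertex ordering 1 < 2 < 3 < 4 < 5 < 6 < 7 < 8 < 9. The simplices of K, each written with vertices in increasing order, are:

  0-simplices (9): [1], [2], [3], [4], [5], [6], [7], [8], [9]
  1-simplices (27): (27 of them)
  2-simplices (18): [1,2,4], [1,2,6], [1,3,4], [1,3,7], [1,6,9], [1,7,9], [2,4,8], [2,5,6], [2,5,7], [2,7,8], [3,4,5], [3,5,6], [3,6,8], [3,7,8], [4,5,9], [4,8,9], [5,7,9], [6,8,9]

giving chain groups C_0 ≅ Z^9, C_1 ≅ Z^27, C_2 ≅ Z^18.

The boundary map ∂_1: C_1 → C_0 is given by ∂[p,q] = [q] − [p]. For instance
  ∂[8,9] = [9] − [8].
The resulting 9×27 matrix has rank 8, and its Smith normal form has invariant factors (1,1,1,1,1,1,1,1).

The boundary map ∂_2: C_2 → C_1 sends each 2-simplex [p,q,r] to [q,r] − [p,r] + [p,q]. For instance
  ∂[2,4,8] = [4,8] − [2,8] + [2,4],
  ∂[1,6,9] = [6,9] − [1,9] + [1,6].
The 27×18 boundary matrix has rank 17 and Smith normal form diag(1,1,1,1,1,1,1,1,1,1,1,1,1,1,1,1,1).

Now H_k = ker ∂_k / im ∂_{k+1}, so:

  H_1: rank ker ∂_1 − rank ∂_2 = (27 − 8) − 17 = 2, and the invariant factors of ∂_2 are all 1, so H_1 ≅ Z^2.

(K is a triangulation of the torus T^2.)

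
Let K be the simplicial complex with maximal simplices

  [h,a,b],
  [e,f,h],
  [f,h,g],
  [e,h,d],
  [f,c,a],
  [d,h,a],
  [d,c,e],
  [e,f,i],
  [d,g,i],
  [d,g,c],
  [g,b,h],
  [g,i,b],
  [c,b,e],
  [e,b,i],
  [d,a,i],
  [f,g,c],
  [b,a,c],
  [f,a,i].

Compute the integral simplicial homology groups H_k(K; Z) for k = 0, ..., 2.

K has 9 vertices, 27 edges, 18 triangles.
rank ∂_0 = 0, rank ∂_1 = 8 ⇒ b_0 = 9 − 0 − 8 = 1; all invariant factors of ∂_1 are 1 so no torsion. So H_0 = Z.
rank ∂_1 = 8, rank ∂_2 = 17 ⇒ b_1 = 27 − 8 − 17 = 2; all invariant factors of ∂_2 are 1 so no torsion. So H_1 = Z^2.
rank ∂_2 = 17, rank ∂_3 = 0 ⇒ b_2 = 18 − 17 − 0 = 1. So H_2 = Z.

H_0 ≅ Z,  H_1 ≅ Z^2,  H_2 ≅ Z.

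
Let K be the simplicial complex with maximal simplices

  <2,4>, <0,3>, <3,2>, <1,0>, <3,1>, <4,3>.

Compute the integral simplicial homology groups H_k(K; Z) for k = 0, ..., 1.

Take the total order 0 < 1 < 2 < 3 < 4 on the vertex set. Then K (dimension 1) consists of the simplices:

  0-simplices (5): [0], [1], [2], [3], [4]
  1-simplices (6): [0,1], [0,3], [1,3], [2,3], [2,4], [3,4]

so the chain groups are C_0 ≅ Z^5, C_1 ≅ Z^6.

∂_1: C_1 → C_0 is given by ∂[p,q] = [q] − [p]. For instance
  ∂[2,3] = [3] − [2].
The resulting 5×6 matrix has rank 4, and its Smith normal form has invariant factors (1,1,1,1).

Computing H_k = (kernel of ∂_k) / (image of ∂_{k+1}):

  H_0: rank C_0 − rank ∂_1 = 5 − 4 = 1, and the invariant factors of ∂_1 are all 1, so H_0 ≅ Z.
  H_1: rank ker ∂_1 − rank ∂_2 = (6 − 4) − 0 = 2, and there is no ∂_2, so H_1 ≅ Z^2.

H_0 = Z,  H_1 = Z^2.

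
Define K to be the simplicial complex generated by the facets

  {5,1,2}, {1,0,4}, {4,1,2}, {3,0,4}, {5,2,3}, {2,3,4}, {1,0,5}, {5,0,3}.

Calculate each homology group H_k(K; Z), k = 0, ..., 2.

H_0 = Z,  H_1 = 0,  H_2 = Z.

Take the total order 0 < 1 < 2 < 3 < 4 < 5 on the vertex set. Then K (dimension 2) consists of the simplices:

  0-simplices (6): [0], [1], [2], [3], [4], [5]
  1-simplices (12): [0,1], [0,3], [0,4], [0,5], [1,2], [1,4], [1,5], [2,3], [2,4], [2,5], [3,4], [3,5]
  2-simplices (8): [0,1,4], [0,1,5], [0,3,4], [0,3,5], [1,2,4], [1,2,5], [2,3,4], [2,3,5]

giving chain groups C_0 ≅ Z^6, C_1 ≅ Z^12, C_2 ≅ Z^8.

∂_1: C_1 → C_0 sends each edge [p,q] (with p < q) to q − p. For instance
  ∂[2,4] = [4] − [2].
As a 6×12 matrix over Z this has rank 5, with invariant factors (1,1,1,1,1).

∂_2: C_2 → C_1 maps a triangle to the signed sum of its edges. For instance
  ∂[0,1,4] = [1,4] − [0,4] + [0,1],
  ∂[0,3,4] = [3,4] − [0,4] + [0,3].
As a 12×8 matrix over Z this has rank 7, with invariant factors (1,1,1,1,1,1,1).

Now H_k = ker ∂_k / im ∂_{k+1}, so:

  H_0: rank C_0 − rank ∂_1 = 6 − 5 = 1, and the invariant factors of ∂_1 are all 1, so H_0 = Z.
  H_1: rank ker ∂_1 − rank ∂_2 = (12 − 5) − 7 = 0, and the invariant factors of ∂_2 are all 1, so H_1 = 0.
  H_2: rank ker ∂_2 − rank ∂_3 = (8 − 7) − 0 = 1, and there is no ∂_3, so H_2 = Z.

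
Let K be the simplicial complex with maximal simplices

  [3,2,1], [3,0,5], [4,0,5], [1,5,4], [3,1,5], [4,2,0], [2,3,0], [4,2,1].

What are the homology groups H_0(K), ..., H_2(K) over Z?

H_0 ≅ Z,  H_1 = 0,  H_2 ≅ Z.

We work with the vertex ordering 0 < 1 < 2 < 3 < 4 < 5. The simplices of K, each written with vertices in increasing order, are:

  0-simplices (6): [0], [1], [2], [3], [4], [5]
  1-simplices (12): [0,2], [0,3], [0,4], [0,5], [1,2], [1,3], [1,4], [1,5], [2,3], [2,4], [3,5], [4,5]
  2-simplices (8): [0,2,3], [0,2,4], [0,3,5], [0,4,5], [1,2,3], [1,2,4], [1,3,5], [1,4,5]

Hence C_0 ≅ Z^6, C_1 ≅ Z^12, C_2 ≅ Z^8.

The boundary map ∂_1: C_1 → C_0 maps an edge to its endpoints' difference, ∂[p,q] = q − p. For instance
  ∂[1,4] = [4] − [1].
The resulting 6×12 matrix has rank 5, and its Smith normal form has invariant factors (1,1,1,1,1).

∂_2: C_2 → C_1 sends each 2-simplex [p,q,r] to [q,r] − [p,r] + [p,q]. For instance
  ∂[0,3,5] = [3,5] − [0,5] + [0,3],
  ∂[0,2,4] = [2,4] − [0,4] + [0,2].
As a 12×8 matrix over Z this has rank 7, with invariant factors (1,1,1,1,1,1,1).

From H_k ≅ ker(∂_k) / im(∂_{k+1}) we obtain:

  H_0: rank C_0 − rank ∂_1 = 6 − 5 = 1, and the invariant factors of ∂_1 are all 1, so H_0 ≅ Z.
  H_1: rank ker ∂_1 − rank ∂_2 = (12 − 5) − 7 = 0, and the invariant factors of ∂_2 are all 1, so H_1 ≅ 0.
  H_2: rank ker ∂_2 − rank ∂_3 = (8 − 7) − 0 = 1, and there is no ∂_3, so H_2 ≅ Z.

As a check, the Euler characteristic is 6 − 12 + 8 = 2, which agrees with 1 − 0 + 1 = 2.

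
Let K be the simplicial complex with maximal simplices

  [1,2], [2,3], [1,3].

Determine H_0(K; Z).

We work with the vertex ordering 1 < 2 < 3. The simplices of K, each written with vertices in increasing order, are:

  0-simplices (3): [1], [2], [3]
  1-simplices (3): [1,2], [1,3], [2,3]

Hence C_0 ≅ Z^3, C_1 ≅ Z^3.

∂_1: C_1 → C_0 maps an edge to its endpoints' difference, ∂[p,q] = q − p. For instance
  ∂[1,2] = [2] − [1].
The 3×3 boundary matrix has rank 2 and Smith normal form diag(1,1).

From H_k ≅ ker(∂_k) / im(∂_{k+1}) we obtain:

  H_0: rank C_0 − rank ∂_1 = 3 − 2 = 1, and the invariant factors of ∂_1 are all 1, so H_0 ≅ Z.

H_0 = Z.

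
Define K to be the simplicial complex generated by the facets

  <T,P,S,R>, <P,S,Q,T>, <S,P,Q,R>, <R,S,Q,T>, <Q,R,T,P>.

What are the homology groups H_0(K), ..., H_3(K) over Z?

H_0 ≅ Z,  H_1 = 0,  H_2 = 0,  H_3 ≅ Z.

We work with the vertex ordering P < Q < R < S < T. The simplices of K, each written with vertices in increasing order, are:

  0-simplices (5): P, Q, R, S, T
  1-simplices (10): PQ, PR, PS, PT, QR, QS, QT, RS, RT, ST
  2-simplices (10): PQR, PQS, PQT, PRS, PRT, PST, QRS, QRT, QST, RST
  3-simplices (5): PQRS, PQRT, PQST, PRST, QRST

giving chain groups C_0 ≅ Z^5, C_1 ≅ Z^10, C_2 ≅ Z^10, C_3 ≅ Z^5.

The boundary map ∂_1: C_1 → C_0 maps an edge to its endpoints' difference, ∂[p,q] = q − p. For instance
  ∂QS = S − Q.
The 5×10 boundary matrix has rank 4 and Smith normal form diag(1,1,1,1).

The boundary map ∂_2: C_2 → C_1 acts by ∂[p,q,r] = [q,r] − [p,r] + [p,q]. For instance
  ∂PQR = QR − PR + PQ,
  ∂QST = ST − QT + QS.
The resulting 10×10 matrix has rank 6, and its Smith normal form has invariant factors (1,1,1,1,1,1).

∂_3: C_3 → C_2 sends each 3-simplex σ to the alternating sum Σ_i (−1)^i (σ with its i-th vertex removed). For instance
  ∂PQRS = QRS − PRS + PQS − PQR,
  ∂PQRT = QRT − PRT + PQT − PQR.
The resulting 10×5 matrix has rank 4, and its Smith normal form has invariant factors (1,1,1,1).

Computing H_k = (kernel of ∂_k) / (image of ∂_{k+1}):

  H_0: rank C_0 − rank ∂_1 = 5 − 4 = 1, and the invariant factors of ∂_1 are all 1, so H_0 = Z.
  H_1: rank ker ∂_1 − rank ∂_2 = (10 − 4) − 6 = 0, and the invariant factors of ∂_2 are all 1, so H_1 = 0.
  H_2: rank ker ∂_2 − rank ∂_3 = (10 − 6) − 4 = 0, and the invariant factors of ∂_3 are all 1, so H_2 = 0.
  H_3: rank ker ∂_3 − rank ∂_4 = (5 − 4) − 0 = 1, and there is no ∂_4, so H_3 = Z.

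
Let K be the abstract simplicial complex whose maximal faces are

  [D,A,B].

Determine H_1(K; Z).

H_1 ≅ 0.

Order the vertices as A < B < D. Listing each simplex with vertices in this order, K has dimension 2 with simplices:

  0-simplices (3): A, B, D
  1-simplices (3): AB, AD, BD
  2-simplices (1): ABD

Hence C_0 ≅ Z^3, C_1 ≅ Z^3, C_2 ≅ Z^1.

The boundary map ∂_1: C_1 → C_0 sends each edge [p,q] (with p < q) to q − p.
This gives a 3×3 integer matrix of rank 2; reducing to Smith normal form yields diagonal entries (1,1).

∂_2: C_2 → C_1 acts by ∂[p,q,r] = [q,r] − [p,r] + [p,q]. For instance
  ∂ABD = BD − AD + AB.
This gives a 3×1 integer matrix of rank 1; reducing to Smith normal form yields diagonal entries (1).

Now H_k = ker ∂_k / im ∂_{k+1}, so:

  H_1: rank ker ∂_1 − rank ∂_2 = (3 − 2) − 1 = 0, and the invariant factors of ∂_2 are all 1, so H_1 = 0.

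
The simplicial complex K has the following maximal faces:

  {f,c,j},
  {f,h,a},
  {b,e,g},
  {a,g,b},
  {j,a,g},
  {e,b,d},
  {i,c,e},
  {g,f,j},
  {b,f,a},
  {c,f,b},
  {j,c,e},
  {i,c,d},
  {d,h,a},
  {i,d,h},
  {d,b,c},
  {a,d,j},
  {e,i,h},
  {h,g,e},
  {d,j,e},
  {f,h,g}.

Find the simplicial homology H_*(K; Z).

Order the vertices as a < b < c < d < e < f < g < h < i < j. Listing each simplex with vertices in this order, K has dimension 2 with simplices:

  0-simplices (10): a, b, c, d, e, f, g, h, i, j
  1-simplices (30): ab, ad, af, ag, ah, aj, bc, bd, be, bf, bg, cd, ce, cf, ci, cj, de, dh, di, dj, eg, eh, ei, ej, fg, fh, fj, gh, gj, hi
  2-simplices (20): abf, abg, adh, adj, afh, agj, bcd, bcf, bde, beg, cdi, cei, cej, cfj, dej, dhi, egh, ehi, fgh, fgj

Hence C_0 ≅ Z^10, C_1 ≅ Z^30, C_2 ≅ Z^20.

∂_1: C_1 → C_0 maps an edge to its endpoints' difference, ∂[p,q] = q − p. For instance
  ∂gh = h − g.
The resulting 10×30 matrix has rank 9, and its Smith normal form has invariant factors (1,1,1,1,1,1,1,1,1).

Boundary ∂_2: C_2 → C_1 sends each 2-simplex [p,q,r] to [q,r] − [p,r] + [p,q]. For instance
  ∂cei = ei − ci + ce,
  ∂dhi = hi − di + dh.
The 30×20 boundary matrix has rank 20 and Smith normal form diag(1,1,1,1,1,1,1,1,1,1,1,1,1,1,1,1,1,1,1,2).

From H_k ≅ ker(∂_k) / im(∂_{k+1}) we obtain:

  H_0: rank C_0 − rank ∂_1 = 10 − 9 = 1, and the invariant factors of ∂_1 are all 1, so H_0 ≅ Z.
  H_1: rank ker ∂_1 − rank ∂_2 = (30 − 9) − 20 = 1, and ∂_2 has invariant factor 2 > 1, so H_1 ≅ Z ⊕ Z/2.
  H_2: rank ker ∂_2 − rank ∂_3 = (20 − 20) − 0 = 0, and there is no ∂_3, so H_2 ≅ 0.

H_0 ≅ Z,  H_1 ≅ Z ⊕ Z/2,  H_2 = 0.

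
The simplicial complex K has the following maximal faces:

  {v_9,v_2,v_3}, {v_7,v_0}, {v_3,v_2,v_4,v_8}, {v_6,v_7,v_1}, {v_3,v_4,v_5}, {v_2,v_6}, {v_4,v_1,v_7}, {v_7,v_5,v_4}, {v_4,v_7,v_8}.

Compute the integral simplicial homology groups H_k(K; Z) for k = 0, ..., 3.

H_0 = Z,  H_1 = Z,  H_2 = 0,  H_3 = 0.

We work with the vertex ordering v_0 < v_1 < v_2 < v_3 < v_4 < v_5 < v_6 < v_7 < v_8 < v_9. The simplices of K, each written with vertices in increasing order, are:

  0-simplices (10): [v_0], [v_1], [v_2], [v_3], [v_4], [v_5], [v_6], [v_7], [v_8], [v_9]
  1-simplices (19): (19 of them)
  2-simplices (10): [v_1,v_4,v_7], [v_1,v_6,v_7], [v_2,v_3,v_4], [v_2,v_3,v_8], [v_2,v_3,v_9], [v_2,v_4,v_8], [v_3,v_4,v_5], [v_3,v_4,v_8], [v_4,v_5,v_7], [v_4,v_7,v_8]
  3-simplices (1): [v_2,v_3,v_4,v_8]

so the chain groups are C_0 ≅ Z^10, C_1 ≅ Z^19, C_2 ≅ Z^10, C_3 ≅ Z^1.

The boundary map ∂_1: C_1 → C_0 is given by ∂[p,q] = [q] − [p]. For instance
  ∂[v_0,v_7] = [v_7] − [v_0].
The 10×19 boundary matrix has rank 9 and Smith normal form diag(1,1,1,1,1,1,1,1,1).

Boundary ∂_2: C_2 → C_1 maps a triangle to the signed sum of its edges. For instance
  ∂[v_2,v_4,v_8] = [v_4,v_8] − [v_2,v_8] + [v_2,v_4],
  ∂[v_1,v_6,v_7] = [v_6,v_7] − [v_1,v_7] + [v_1,v_6].
The resulting 19×10 matrix has rank 9, and its Smith normal form has invariant factors (1,1,1,1,1,1,1,1,1).

Boundary ∂_3: C_3 → C_2 sends each 3-simplex σ to the alternating sum Σ_i (−1)^i (σ with its i-th vertex removed). For instance
  ∂[v_2,v_3,v_4,v_8] = [v_3,v_4,v_8] − [v_2,v_4,v_8] + [v_2,v_3,v_8] − [v_2,v_3,v_4].
As a 10×1 matrix over Z this has rank 1, with invariant factors (1).

Reading off H_k = ker ∂_k / im ∂_{k+1}:

  H_0: rank C_0 − rank ∂_1 = 10 − 9 = 1, and the invariant factors of ∂_1 are all 1, so H_0 ≅ Z.
  H_1: rank ker ∂_1 − rank ∂_2 = (19 − 9) − 9 = 1, and the invariant factors of ∂_2 are all 1, so H_1 ≅ Z.
  H_2: rank ker ∂_2 − rank ∂_3 = (10 − 9) − 1 = 0, and the invariant factors of ∂_3 are all 1, so H_2 ≅ 0.
  H_3: rank ker ∂_3 − rank ∂_4 = (1 − 1) − 0 = 0, and there is no ∂_4, so H_3 ≅ 0.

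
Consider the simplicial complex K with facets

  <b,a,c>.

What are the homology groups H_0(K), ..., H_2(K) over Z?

H_0 = Z,  H_1 = 0,  H_2 = 0.

Take the total order a < b < c on the vertex set. Then K (dimension 2) consists of the simplices:

  0-simplices (3): a, b, c
  1-simplices (3): ab, ac, bc
  2-simplices (1): abc

Hence C_0 ≅ Z^3, C_1 ≅ Z^3, C_2 ≅ Z^1.

Boundary ∂_1: C_1 → C_0 maps an edge to its endpoints' difference, ∂[p,q] = q − p. For instance
  ∂bc = c − b.
This gives a 3×3 integer matrix of rank 2; reducing to Smith normal form yields diagonal entries (1,1).

∂_2: C_2 → C_1 acts by ∂[p,q,r] = [q,r] − [p,r] + [p,q]. For instance
  ∂abc = bc − ac + ab.
The resulting 3×1 matrix has rank 1, and its Smith normal form has invariant factors (1).

Reading off H_k = ker ∂_k / im ∂_{k+1}:

  H_0: rank C_0 − rank ∂_1 = 3 − 2 = 1, and the invariant factors of ∂_1 are all 1, so H_0 = Z.
  H_1: rank ker ∂_1 − rank ∂_2 = (3 − 2) − 1 = 0, and the invariant factors of ∂_2 are all 1, so H_1 = 0.
  H_2: rank ker ∂_2 − rank ∂_3 = (1 − 1) − 0 = 0, and there is no ∂_3, so H_2 = 0.

(K is a triangulation of the 2-simplex.)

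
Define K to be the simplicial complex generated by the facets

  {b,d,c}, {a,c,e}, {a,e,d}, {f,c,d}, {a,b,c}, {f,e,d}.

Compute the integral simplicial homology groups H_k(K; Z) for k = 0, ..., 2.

K has 6 vertices, 12 edges, 6 triangles.
rank ∂_0 = 0, rank ∂_1 = 5 ⇒ b_0 = 6 − 0 − 5 = 1; all invariant factors of ∂_1 are 1 so no torsion. So H_0 ≅ Z.
rank ∂_1 = 5, rank ∂_2 = 6 ⇒ b_1 = 12 − 5 − 6 = 1; all invariant factors of ∂_2 are 1 so no torsion. So H_1 ≅ Z.
rank ∂_2 = 6, rank ∂_3 = 0 ⇒ b_2 = 6 − 6 − 0 = 0. So H_2 ≅ 0.

H_0 = Z,  H_1 = Z,  H_2 = 0.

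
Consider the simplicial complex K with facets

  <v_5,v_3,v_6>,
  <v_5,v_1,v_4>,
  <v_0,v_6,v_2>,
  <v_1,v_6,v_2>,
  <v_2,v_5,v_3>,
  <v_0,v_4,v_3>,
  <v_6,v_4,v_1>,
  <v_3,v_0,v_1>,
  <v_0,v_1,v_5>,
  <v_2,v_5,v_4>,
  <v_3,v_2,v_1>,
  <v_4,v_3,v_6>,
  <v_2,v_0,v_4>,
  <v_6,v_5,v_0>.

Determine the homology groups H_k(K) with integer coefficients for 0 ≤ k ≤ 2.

H_0 = Z,  H_1 = Z^2,  H_2 = Z.

We work with the vertex ordering v_0 < v_1 < v_2 < v_3 < v_4 < v_5 < v_6. The simplices of K, each written with vertices in increasing order, are:

  0-simplices (7): [v_0], [v_1], [v_2], [v_3], [v_4], [v_5], [v_6]
  1-simplices (21): (21 of them)
  2-simplices (14): (14 of them)

so the chain groups are C_0 ≅ Z^7, C_1 ≅ Z^21, C_2 ≅ Z^14.

Boundary ∂_1: C_1 → C_0 sends each edge [p,q] (with p < q) to q − p. For instance
  ∂[v_3,v_6] = [v_6] − [v_3].
This gives a 7×21 integer matrix of rank 6; reducing to Smith normal form yields diagonal entries (1,1,1,1,1,1).

∂_2: C_2 → C_1 sends each 2-simplex [p,q,r] to [q,r] − [p,r] + [p,q]. For instance
  ∂[v_1,v_2,v_6] = [v_2,v_6] − [v_1,v_6] + [v_1,v_2],
  ∂[v_0,v_2,v_6] = [v_2,v_6] − [v_0,v_6] + [v_0,v_2].
The resulting 21×14 matrix has rank 13, and its Smith normal form has invariant factors (1,1,1,1,1,1,1,1,1,1,1,1,1).

From H_k ≅ ker(∂_k) / im(∂_{k+1}) we obtain:

  H_0: rank C_0 − rank ∂_1 = 7 − 6 = 1, and the invariant factors of ∂_1 are all 1, so H_0 ≅ Z.
  H_1: rank ker ∂_1 − rank ∂_2 = (21 − 6) − 13 = 2, and the invariant factors of ∂_2 are all 1, so H_1 ≅ Z^2.
  H_2: rank ker ∂_2 − rank ∂_3 = (14 − 13) − 0 = 1, and there is no ∂_3, so H_2 ≅ Z.

As a check, the Euler characteristic is 7 − 21 + 14 = 0, which agrees with 1 − 2 + 1 = 0.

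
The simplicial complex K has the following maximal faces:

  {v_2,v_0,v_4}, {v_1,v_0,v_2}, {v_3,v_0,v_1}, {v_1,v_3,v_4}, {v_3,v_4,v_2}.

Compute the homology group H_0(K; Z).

H_0 = Z.

We work with the vertex ordering v_0 < v_1 < v_2 < v_3 < v_4. The simplices of K, each written with vertices in increasing order, are:

  0-simplices (5): [v_0], [v_1], [v_2], [v_3], [v_4]
  1-simplices (10): [v_0,v_1], [v_0,v_2], [v_0,v_3], [v_0,v_4], [v_1,v_2], [v_1,v_3], [v_1,v_4], [v_2,v_3], [v_2,v_4], [v_3,v_4]
  2-simplices (5): [v_0,v_1,v_2], [v_0,v_1,v_3], [v_0,v_2,v_4], [v_1,v_3,v_4], [v_2,v_3,v_4]

giving chain groups C_0 ≅ Z^5, C_1 ≅ Z^10, C_2 ≅ Z^5.

Boundary ∂_1: C_1 → C_0 maps an edge to its endpoints' difference, ∂[p,q] = q − p.
This gives a 5×10 integer matrix of rank 4; reducing to Smith normal form yields diagonal entries (1,1,1,1).

Boundary ∂_2: C_2 → C_1 maps a triangle to the signed sum of its edges. For instance
  ∂[v_0,v_1,v_2] = [v_1,v_2] − [v_0,v_2] + [v_0,v_1],
  ∂[v_0,v_2,v_4] = [v_2,v_4] − [v_0,v_4] + [v_0,v_2].
This gives a 10×5 integer matrix of rank 5; reducing to Smith normal form yields diagonal entries (1,1,1,1,1).

From H_k ≅ ker(∂_k) / im(∂_{k+1}) we obtain:

  H_0: rank C_0 − rank ∂_1 = 5 − 4 = 1, and the invariant factors of ∂_1 are all 1, so H_0 ≅ Z.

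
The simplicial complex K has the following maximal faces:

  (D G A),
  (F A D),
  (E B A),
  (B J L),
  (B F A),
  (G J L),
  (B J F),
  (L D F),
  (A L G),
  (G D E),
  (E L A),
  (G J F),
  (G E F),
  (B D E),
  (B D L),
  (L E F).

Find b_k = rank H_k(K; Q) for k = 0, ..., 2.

b_0 = 1, b_1 = 2, b_2 = 1.

We work with the vertex ordering A < B < D < E < F < G < J < L. The simplices of K, each written with vertices in increasing order, are:

  0-simplices (8): A, B, D, E, F, G, J, L
  1-simplices (24): AB, AD, AE, AF, AG, AL, BD, BE, BF, BJ, BL, DE, DF, DG, DL, EF, EG, EL, FG, FJ, FL, GJ, GL, JL
  2-simplices (16): ABE, ABF, ADF, ADG, AEL, AGL, BDE, BDL, BFJ, BJL, DEG, DFL, EFG, EFL, FGJ, GJL

so the chain groups are C_0 ≅ Z^8, C_1 ≅ Z^24, C_2 ≅ Z^16.

The boundary map ∂_1: C_1 → C_0 is given by ∂[p,q] = [q] − [p]. For instance
  ∂EG = G − E.
The 8×24 boundary matrix has rank 7 and Smith normal form diag(1,1,1,1,1,1,1).

Boundary ∂_2: C_2 → C_1 maps a triangle to the signed sum of its edges. For instance
  ∂ABE = BE − AE + AB,
  ∂EFL = FL − EL + EF.
This gives a 24×16 integer matrix of rank 15; reducing to Smith normal form yields diagonal entries (1,1,1,1,1,1,1,1,1,1,1,1,1,1,1).

Reading off H_k = ker ∂_k / im ∂_{k+1}:

  H_0: rank C_0 − rank ∂_1 = 8 − 7 = 1, and the invariant factors of ∂_1 are all 1, so H_0 ≅ Z.
  H_1: rank ker ∂_1 − rank ∂_2 = (24 − 7) − 15 = 2, and the invariant factors of ∂_2 are all 1, so H_1 ≅ Z^2.
  H_2: rank ker ∂_2 − rank ∂_3 = (16 − 15) − 0 = 1, and there is no ∂_3, so H_2 ≅ Z.

Hence the Betti numbers are b_0 = 1, b_1 = 2, b_2 = 1.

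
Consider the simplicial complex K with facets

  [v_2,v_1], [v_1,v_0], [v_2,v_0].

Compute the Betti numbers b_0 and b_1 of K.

b_0 = 1, b_1 = 1.

We work with the vertex ordering v_0 < v_1 < v_2. The simplices of K, each written with vertices in increasing order, are:

  0-simplices (3): [v_0], [v_1], [v_2]
  1-simplices (3): [v_0,v_1], [v_0,v_2], [v_1,v_2]

giving chain groups C_0 ≅ Z^3, C_1 ≅ Z^3.

The boundary map ∂_1: C_1 → C_0 is given by ∂[p,q] = [q] − [p].
The 3×3 boundary matrix has rank 2 and Smith normal form diag(1,1).

Reading off H_k = ker ∂_k / im ∂_{k+1}:

  H_0: rank C_0 − rank ∂_1 = 3 − 2 = 1, and the invariant factors of ∂_1 are all 1, so H_0 ≅ Z.
  H_1: rank ker ∂_1 − rank ∂_2 = (3 − 2) − 0 = 1, and there is no ∂_2, so H_1 ≅ Z.

As a check, the Euler characteristic is 3 − 3 = 0, which agrees with 1 − 1 = 0.
(K is a triangulation of the circle S^1.)

Hence the Betti numbers are b_0 = 1, b_1 = 1.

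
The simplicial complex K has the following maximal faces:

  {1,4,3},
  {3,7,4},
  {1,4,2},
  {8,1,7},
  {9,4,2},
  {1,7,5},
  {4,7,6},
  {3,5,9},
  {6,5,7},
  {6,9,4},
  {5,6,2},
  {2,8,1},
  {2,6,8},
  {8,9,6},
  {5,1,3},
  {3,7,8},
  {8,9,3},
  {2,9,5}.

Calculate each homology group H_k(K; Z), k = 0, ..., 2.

Take the total order 1 < 2 < 3 < 4 < 5 < 6 < 7 < 8 < 9 on the vertex set. Then K (dimension 2) consists of the simplices:

  0-simplices (9): [1], [2], [3], [4], [5], [6], [7], [8], [9]
  1-simplices (27): (27 of them)
  2-simplices (18): [1,2,4], [1,2,8], [1,3,4], [1,3,5], [1,5,7], [1,7,8], [2,4,9], [2,5,6], [2,5,9], [2,6,8], [3,4,7], [3,5,9], [3,7,8], [3,8,9], [4,6,7], [4,6,9], [5,6,7], [6,8,9]

so the chain groups are C_0 ≅ Z^9, C_1 ≅ Z^27, C_2 ≅ Z^18.

The boundary map ∂_1: C_1 → C_0 maps an edge to its endpoints' difference, ∂[p,q] = q − p.
This gives a 9×27 integer matrix of rank 8; reducing to Smith normal form yields diagonal entries (1,1,1,1,1,1,1,1).

The boundary map ∂_2: C_2 → C_1 acts by ∂[p,q,r] = [q,r] − [p,r] + [p,q]. For instance
  ∂[4,6,7] = [6,7] − [4,7] + [4,6],
  ∂[1,3,4] = [3,4] − [1,4] + [1,3].
As a 27×18 matrix over Z this has rank 18, with invariant factors (1,1,1,1,1,1,1,1,1,1,1,1,1,1,1,1,1,2).

Now H_k = ker ∂_k / im ∂_{k+1}, so:

  H_0: rank C_0 − rank ∂_1 = 9 − 8 = 1, and the invariant factors of ∂_1 are all 1, so H_0 ≅ Z.
  H_1: rank ker ∂_1 − rank ∂_2 = (27 − 8) − 18 = 1, and ∂_2 has invariant factor 2 > 1, so H_1 ≅ Z ⊕ Z_2.
  H_2: rank ker ∂_2 − rank ∂_3 = (18 − 18) − 0 = 0, and there is no ∂_3, so H_2 ≅ 0.

H_0 ≅ Z,  H_1 ≅ Z ⊕ Z_2,  H_2 = 0.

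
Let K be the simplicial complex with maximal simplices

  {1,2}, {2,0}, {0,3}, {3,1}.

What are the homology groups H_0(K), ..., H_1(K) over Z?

H_0 ≅ Z,  H_1 ≅ Z.

K has 4 vertices, 4 edges.
rank ∂_0 = 0, rank ∂_1 = 3 ⇒ b_0 = 4 − 0 − 3 = 1; all invariant factors of ∂_1 are 1 so no torsion. So H_0 = Z.
rank ∂_1 = 3, rank ∂_2 = 0 ⇒ b_1 = 4 − 3 − 0 = 1. So H_1 = Z.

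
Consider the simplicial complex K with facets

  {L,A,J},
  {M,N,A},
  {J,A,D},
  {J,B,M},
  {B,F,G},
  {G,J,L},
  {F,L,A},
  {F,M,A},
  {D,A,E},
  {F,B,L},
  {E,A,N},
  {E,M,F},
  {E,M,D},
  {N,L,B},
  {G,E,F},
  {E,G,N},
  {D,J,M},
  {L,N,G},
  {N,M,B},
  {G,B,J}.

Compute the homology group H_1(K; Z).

H_1 ≅ Z ⊕ Z/2Z.

We work with the vertex ordering A < B < D < E < F < G < J < L < M < N. The simplices of K, each written with vertices in increasing order, are:

  0-simplices (10): A, B, D, E, F, G, J, L, M, N
  1-simplices (30): AD, AE, AF, AJ, AL, AM, AN, BF, BG, BJ, BL, BM, BN, DE, DJ, DM, EF, EG, EM, EN, FG, FL, FM, GJ, GL, GN, JL, JM, LN, MN
  2-simplices (20): ADE, ADJ, AEN, AFL, AFM, AJL, AMN, BFG, BFL, BGJ, BJM, BLN, BMN, DEM, DJM, EFG, EFM, EGN, GJL, GLN

giving chain groups C_0 ≅ Z^10, C_1 ≅ Z^30, C_2 ≅ Z^20.

∂_1: C_1 → C_0 sends each edge [p,q] (with p < q) to q − p. For instance
  ∂MN = N − M.
As a 10×30 matrix over Z this has rank 9, with invariant factors (1,1,1,1,1,1,1,1,1).

Boundary ∂_2: C_2 → C_1 acts by ∂[p,q,r] = [q,r] − [p,r] + [p,q]. For instance
  ∂GLN = LN − GN + GL,
  ∂BFG = FG − BG + BF.
The 30×20 boundary matrix has rank 20 and Smith normal form diag(1,1,1,1,1,1,1,1,1,1,1,1,1,1,1,1,1,1,1,2).

From H_k ≅ ker(∂_k) / im(∂_{k+1}) we obtain:

  H_1: rank ker ∂_1 − rank ∂_2 = (30 − 9) − 20 = 1, and ∂_2 has invariant factor 2 > 1, so H_1 = Z ⊕ Z/2Z.

(K is a triangulation of the Klein bottle.)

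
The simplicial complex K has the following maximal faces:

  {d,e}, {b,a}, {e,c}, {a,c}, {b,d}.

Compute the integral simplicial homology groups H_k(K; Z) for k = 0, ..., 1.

H_0 ≅ Z,  H_1 ≅ Z.

Order the vertices as a < b < c < d < e. Listing each simplex with vertices in this order, K has dimension 1 with simplices:

  0-simplices (5): a, b, c, d, e
  1-simplices (5): ab, ac, bd, ce, de

so the chain groups are C_0 ≅ Z^5, C_1 ≅ Z^5.

∂_1: C_1 → C_0 sends each edge [p,q] (with p < q) to q − p.
The resulting 5×5 matrix has rank 4, and its Smith normal form has invariant factors (1,1,1,1).

Computing H_k = (kernel of ∂_k) / (image of ∂_{k+1}):

  H_0: rank C_0 − rank ∂_1 = 5 − 4 = 1, and the invariant factors of ∂_1 are all 1, so H_0 = Z.
  H_1: rank ker ∂_1 − rank ∂_2 = (5 − 4) − 0 = 1, and there is no ∂_2, so H_1 = Z.

As a check, the Euler characteristic is 5 − 5 = 0, which agrees with 1 − 1 = 0.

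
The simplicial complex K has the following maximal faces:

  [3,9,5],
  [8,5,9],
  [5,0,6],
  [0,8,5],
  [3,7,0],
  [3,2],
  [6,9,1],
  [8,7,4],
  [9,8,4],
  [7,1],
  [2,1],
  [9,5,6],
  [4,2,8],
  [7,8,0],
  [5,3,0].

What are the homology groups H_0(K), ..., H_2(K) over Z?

H_0 ≅ Z,  H_1 ≅ Z^3,  H_2 = 0.

Fix the vertex order 0 < 1 < 2 < 3 < 4 < 5 < 6 < 7 < 8 < 9 and write every simplex with vertices in increasing order. Then dim K = 2 and the simplices of K are:

  0-simplices (10): [0], [1], [2], [3], [4], [5], [6], [7], [8], [9]
  1-simplices (24): (24 of them)
  2-simplices (12): [0,3,5], [0,3,7], [0,5,6], [0,5,8], [0,7,8], [1,6,9], [2,4,8], [3,5,9], [4,7,8], [4,8,9], [5,6,9], [5,8,9]

giving chain groups C_0 ≅ Z^10, C_1 ≅ Z^24, C_2 ≅ Z^12.

Boundary ∂_1: C_1 → C_0 is given by ∂[p,q] = [q] − [p].
As a 10×24 matrix over Z this has rank 9, with invariant factors (1,1,1,1,1,1,1,1,1).

∂_2: C_2 → C_1 acts by ∂[p,q,r] = [q,r] − [p,r] + [p,q]. For instance
  ∂[3,5,9] = [5,9] − [3,9] + [3,5],
  ∂[4,8,9] = [8,9] − [4,9] + [4,8].
The resulting 24×12 matrix has rank 12, and its Smith normal form has invariant factors (1,1,1,1,1,1,1,1,1,1,1,1).

Computing H_k = (kernel of ∂_k) / (image of ∂_{k+1}):

  H_0: rank C_0 − rank ∂_1 = 10 − 9 = 1, and the invariant factors of ∂_1 are all 1, so H_0 = Z.
  H_1: rank ker ∂_1 − rank ∂_2 = (24 − 9) − 12 = 3, and the invariant factors of ∂_2 are all 1, so H_1 = Z^3.
  H_2: rank ker ∂_2 − rank ∂_3 = (12 − 12) − 0 = 0, and there is no ∂_3, so H_2 = 0.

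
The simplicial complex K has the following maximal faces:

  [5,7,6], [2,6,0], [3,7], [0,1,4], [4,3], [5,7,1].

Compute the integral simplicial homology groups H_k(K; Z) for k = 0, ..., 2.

Take the total order 0 < 1 < 2 < 3 < 4 < 5 < 6 < 7 on the vertex set. Then K (dimension 2) consists of the simplices:

  0-simplices (8): [0], [1], [2], [3], [4], [5], [6], [7]
  1-simplices (13): [0,1], [0,2], [0,4], [0,6], [1,4], [1,5], [1,7], [2,6], [3,4], [3,7], [5,6], [5,7], [6,7]
  2-simplices (4): [0,1,4], [0,2,6], [1,5,7], [5,6,7]

so the chain groups are C_0 ≅ Z^8, C_1 ≅ Z^13, C_2 ≅ Z^4.

The boundary map ∂_1: C_1 → C_0 sends each edge [p,q] (with p < q) to q − p. For instance
  ∂[5,6] = [6] − [5].
As a 8×13 matrix over Z this has rank 7, with invariant factors (1,1,1,1,1,1,1).

Boundary ∂_2: C_2 → C_1 sends each 2-simplex [p,q,r] to [q,r] − [p,r] + [p,q]. For instance
  ∂[0,1,4] = [1,4] − [0,4] + [0,1],
  ∂[5,6,7] = [6,7] − [5,7] + [5,6].
As a 13×4 matrix over Z this has rank 4, with invariant factors (1,1,1,1).

Computing H_k = (kernel of ∂_k) / (image of ∂_{k+1}):

  H_0: rank C_0 − rank ∂_1 = 8 − 7 = 1, and the invariant factors of ∂_1 are all 1, so H_0 ≅ Z.
  H_1: rank ker ∂_1 − rank ∂_2 = (13 − 7) − 4 = 2, and the invariant factors of ∂_2 are all 1, so H_1 ≅ Z^2.
  H_2: rank ker ∂_2 − rank ∂_3 = (4 − 4) − 0 = 0, and there is no ∂_3, so H_2 ≅ 0.

As a check, the Euler characteristic is 8 − 13 + 4 = -1, which agrees with 1 − 2 + 0 = -1.

H_0 = Z,  H_1 = Z^2,  H_2 = 0.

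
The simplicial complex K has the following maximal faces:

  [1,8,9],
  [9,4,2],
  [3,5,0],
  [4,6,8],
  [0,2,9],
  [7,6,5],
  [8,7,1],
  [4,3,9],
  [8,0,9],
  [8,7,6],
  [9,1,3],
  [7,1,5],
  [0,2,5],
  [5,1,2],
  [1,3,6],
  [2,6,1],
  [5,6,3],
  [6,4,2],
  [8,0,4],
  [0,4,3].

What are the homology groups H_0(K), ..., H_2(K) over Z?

Take the total order 0 < 1 < 2 < 3 < 4 < 5 < 6 < 7 < 8 < 9 on the vertex set. Then K (dimension 2) consists of the simplices:

  0-simplices (10): [0], [1], [2], [3], [4], [5], [6], [7], [8], [9]
  1-simplices (30): (30 of them)
  2-simplices (20): (20 of them)

so the chain groups are C_0 ≅ Z^10, C_1 ≅ Z^30, C_2 ≅ Z^20.

The boundary map ∂_1: C_1 → C_0 is given by ∂[p,q] = [q] − [p]. For instance
  ∂[1,5] = [5] − [1].
The resulting 10×30 matrix has rank 9, and its Smith normal form has invariant factors (1,1,1,1,1,1,1,1,1).

Boundary ∂_2: C_2 → C_1 sends each 2-simplex [p,q,r] to [q,r] − [p,r] + [p,q]. For instance
  ∂[1,8,9] = [8,9] − [1,9] + [1,8],
  ∂[1,2,6] = [2,6] − [1,6] + [1,2].
As a 30×20 matrix over Z this has rank 20, with invariant factors (1,1,1,1,1,1,1,1,1,1,1,1,1,1,1,1,1,1,1,2).

From H_k ≅ ker(∂_k) / im(∂_{k+1}) we obtain:

  H_0: rank C_0 − rank ∂_1 = 10 − 9 = 1, and the invariant factors of ∂_1 are all 1, so H_0 ≅ Z.
  H_1: rank ker ∂_1 − rank ∂_2 = (30 − 9) − 20 = 1, and ∂_2 has invariant factor 2 > 1, so H_1 ≅ Z ⊕ Z/2.
  H_2: rank ker ∂_2 − rank ∂_3 = (20 − 20) − 0 = 0, and there is no ∂_3, so H_2 ≅ 0.

H_0 = Z,  H_1 = Z ⊕ Z/2,  H_2 = 0.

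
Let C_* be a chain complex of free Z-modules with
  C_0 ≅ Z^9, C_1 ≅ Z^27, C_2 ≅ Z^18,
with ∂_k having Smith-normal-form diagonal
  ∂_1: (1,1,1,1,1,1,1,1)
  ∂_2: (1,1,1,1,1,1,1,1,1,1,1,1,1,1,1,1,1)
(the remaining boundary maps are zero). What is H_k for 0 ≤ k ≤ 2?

H_0 = Z,  H_1 = Z^2,  H_2 = Z.

H_0: b_0 = 9 − 0 − 8 = 1; torsion from ∂_1 factors > 1: none. So H_0 = Z.
H_1: b_1 = 27 − 8 − 17 = 2; torsion from ∂_2 factors > 1: none. So H_1 = Z^2.
H_2: b_2 = 18 − 17 − 0 = 1; torsion from ∂_3 factors > 1: none. So H_2 = Z.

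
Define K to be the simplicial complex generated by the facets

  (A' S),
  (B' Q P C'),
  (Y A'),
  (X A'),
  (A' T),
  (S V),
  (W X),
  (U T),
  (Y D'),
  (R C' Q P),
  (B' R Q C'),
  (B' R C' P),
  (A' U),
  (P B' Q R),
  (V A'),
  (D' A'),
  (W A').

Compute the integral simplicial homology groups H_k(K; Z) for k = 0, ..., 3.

Order the vertices as P < Q < R < S < T < U < V < W < X < Y < A' < B' < C' < D'. Listing each simplex with vertices in this order, K has dimension 3 with simplices:

  0-simplices (14): [P], [Q], [R], [S], [T], [U], [V], [W], [X], [Y], [A'], [B'], [C'], [D']
  1-simplices (22): (22 of them)
  2-simplices (10): [P,Q,R], [P,Q,B'], [P,Q,C'], [P,R,B'], [P,R,C'], [P,B',C'], [Q,R,B'], [Q,R,C'], [Q,B',C'], [R,B',C']
  3-simplices (5): [P,Q,R,B'], [P,Q,R,C'], [P,Q,B',C'], [P,R,B',C'], [Q,R,B',C']

Hence C_0 ≅ Z^14, C_1 ≅ Z^22, C_2 ≅ Z^10, C_3 ≅ Z^5.

Boundary ∂_1: C_1 → C_0 maps an edge to its endpoints' difference, ∂[p,q] = q − p. For instance
  ∂[V,A'] = [A'] − [V].
The 14×22 boundary matrix has rank 12 and Smith normal form diag(1,1,1,1,1,1,1,1,1,1,1,1).

∂_2: C_2 → C_1 acts by ∂[p,q,r] = [q,r] − [p,r] + [p,q]. For instance
  ∂[P,R,C'] = [R,C'] − [P,C'] + [P,R],
  ∂[P,Q,R] = [Q,R] − [P,R] + [P,Q].
This gives a 22×10 integer matrix of rank 6; reducing to Smith normal form yields diagonal entries (1,1,1,1,1,1).

Boundary ∂_3: C_3 → C_2 sends each 3-simplex σ to the alternating sum Σ_i (−1)^i (σ with its i-th vertex removed). For instance
  ∂[P,Q,R,C'] = [Q,R,C'] − [P,R,C'] + [P,Q,C'] − [P,Q,R],
  ∂[P,Q,B',C'] = [Q,B',C'] − [P,B',C'] + [P,Q,C'] − [P,Q,B'].
This gives a 10×5 integer matrix of rank 4; reducing to Smith normal form yields diagonal entries (1,1,1,1).

From H_k ≅ ker(∂_k) / im(∂_{k+1}) we obtain:

  H_0: rank C_0 − rank ∂_1 = 14 − 12 = 2, and the invariant factors of ∂_1 are all 1, so H_0 = Z^2.
  H_1: rank ker ∂_1 − rank ∂_2 = (22 − 12) − 6 = 4, and the invariant factors of ∂_2 are all 1, so H_1 = Z^4.
  H_2: rank ker ∂_2 − rank ∂_3 = (10 − 6) − 4 = 0, and the invariant factors of ∂_3 are all 1, so H_2 = 0.
  H_3: rank ker ∂_3 − rank ∂_4 = (5 − 4) − 0 = 1, and there is no ∂_4, so H_3 = Z.

As a check, the Euler characteristic is 14 − 22 + 10 − 5 = -3, which agrees with 2 − 4 + 0 − 1 = -3.

H_0 ≅ Z^2,  H_1 ≅ Z^4,  H_2 = 0,  H_3 ≅ Z.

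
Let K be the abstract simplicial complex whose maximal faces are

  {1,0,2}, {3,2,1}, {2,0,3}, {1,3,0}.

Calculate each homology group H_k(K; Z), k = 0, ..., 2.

H_0 ≅ Z,  H_1 = 0,  H_2 ≅ Z.

Order the vertices as 0 < 1 < 2 < 3. Listing each simplex with vertices in this order, K has dimension 2 with simplices:

  0-simplices (4): [0], [1], [2], [3]
  1-simplices (6): [0,1], [0,2], [0,3], [1,2], [1,3], [2,3]
  2-simplices (4): [0,1,2], [0,1,3], [0,2,3], [1,2,3]

Hence C_0 ≅ Z^4, C_1 ≅ Z^6, C_2 ≅ Z^4.

∂_1: C_1 → C_0 sends each edge [p,q] (with p < q) to q − p. For instance
  ∂[2,3] = [3] − [2].
The 4×6 boundary matrix has rank 3 and Smith normal form diag(1,1,1).

∂_2: C_2 → C_1 maps a triangle to the signed sum of its edges. For instance
  ∂[1,2,3] = [2,3] − [1,3] + [1,2],
  ∂[0,1,2] = [1,2] − [0,2] + [0,1].
This gives a 6×4 integer matrix of rank 3; reducing to Smith normal form yields diagonal entries (1,1,1).

Now H_k = ker ∂_k / im ∂_{k+1}, so:

  H_0: rank C_0 − rank ∂_1 = 4 − 3 = 1, and the invariant factors of ∂_1 are all 1, so H_0 = Z.
  H_1: rank ker ∂_1 − rank ∂_2 = (6 − 3) − 3 = 0, and the invariant factors of ∂_2 are all 1, so H_1 = 0.
  H_2: rank ker ∂_2 − rank ∂_3 = (4 − 3) − 0 = 1, and there is no ∂_3, so H_2 = Z.

As a check, the Euler characteristic is 4 − 6 + 4 = 2, which agrees with 1 − 0 + 1 = 2.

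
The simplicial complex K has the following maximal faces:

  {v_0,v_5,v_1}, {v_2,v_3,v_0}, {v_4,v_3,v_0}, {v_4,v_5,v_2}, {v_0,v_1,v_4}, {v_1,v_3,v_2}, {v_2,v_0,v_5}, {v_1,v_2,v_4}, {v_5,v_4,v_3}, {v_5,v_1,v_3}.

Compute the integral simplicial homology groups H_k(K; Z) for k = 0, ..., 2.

H_0 = Z,  H_1 = Z/2Z,  H_2 = 0.

K has 6 vertices, 15 edges, 10 triangles.
rank ∂_0 = 0, rank ∂_1 = 5 ⇒ b_0 = 6 − 0 − 5 = 1; all invariant factors of ∂_1 are 1 so no torsion. So H_0 = Z.
rank ∂_1 = 5, rank ∂_2 = 10 ⇒ b_1 = 15 − 5 − 10 = 0; ∂_2 has invariant factor(s) [2] giving torsion. So H_1 = Z/2Z.
rank ∂_2 = 10, rank ∂_3 = 0 ⇒ b_2 = 10 − 10 − 0 = 0. So H_2 = 0.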